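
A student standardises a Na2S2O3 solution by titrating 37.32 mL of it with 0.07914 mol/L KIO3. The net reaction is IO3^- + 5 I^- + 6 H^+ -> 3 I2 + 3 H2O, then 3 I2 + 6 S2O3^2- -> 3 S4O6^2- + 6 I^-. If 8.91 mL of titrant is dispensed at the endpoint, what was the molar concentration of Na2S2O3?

0.113 M

n(KIO3) = 0.07914 x 0.008910 = 0.0007051 mol.
From the balanced equation, 1 mol KIO3 reacts with 6 mol Na2S2O3, so n(Na2S2O3) = 0.0007051 x 6/1 = 0.004231 mol.
[Na2S2O3] = 0.004231 / 0.03732 L = 0.113 M.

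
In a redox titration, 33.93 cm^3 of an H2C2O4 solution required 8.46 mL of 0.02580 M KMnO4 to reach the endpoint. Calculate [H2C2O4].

n(KMnO4) = 0.02580 x 0.008460 = 0.0002183 mol.
From the balanced equation, 2 mol KMnO4 reacts with 5 mol H2C2O4, so n(H2C2O4) = 0.0002183 x 5/2 = 0.0005457 mol.
[H2C2O4] = 0.0005457 / 0.03393 L = 0.0161 M.

0.0161 M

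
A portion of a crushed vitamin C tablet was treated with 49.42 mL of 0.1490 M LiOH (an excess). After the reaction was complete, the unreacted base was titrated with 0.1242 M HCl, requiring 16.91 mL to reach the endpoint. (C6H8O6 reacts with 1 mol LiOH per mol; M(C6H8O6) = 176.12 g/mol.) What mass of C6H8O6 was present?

0.927 g

Total n(LiOH) added = 0.1490 x 0.04942 = 0.007364 mol.
n(HCl) used = 0.1242 x 0.01691 = 0.002100 mol, which equals the excess n(LiOH).
So n(LiOH) consumed by the sample = 0.007364 - 0.002100 = 0.005263 mol.
n(C6H8O6) = 0.005263 / 1 = 0.005263 mol.
mass = 0.005263 mol x 176.12 g/mol = 0.927 g.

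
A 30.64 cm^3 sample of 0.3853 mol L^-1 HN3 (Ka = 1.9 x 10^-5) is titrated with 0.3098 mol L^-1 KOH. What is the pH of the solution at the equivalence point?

8.98

n(HN3) = 0.3853 x 0.03064 = 0.01181 mol; V(KOH) at equivalence = 0.01181/0.3098 = 0.03811 L.
At equivalence all the acid is converted to N3-; total volume = 0.03064 + 0.03811 = 0.06875 L, so [N3-] = 0.01181/0.06875 = 0.1717 M.
Kb = Kw/Ka = 1.0e-14 / 1.9 x 10^-5 = 5.26e-10.
[OH^-] = sqrt(Kb x [N3-]) = sqrt(5.26e-10 x 0.1717) = 9.51e-6 M.
pOH = 5.02, so pH = 14.00 - 5.02 = 8.98.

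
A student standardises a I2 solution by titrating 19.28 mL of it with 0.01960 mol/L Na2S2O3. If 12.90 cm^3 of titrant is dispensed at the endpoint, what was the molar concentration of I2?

n(Na2S2O3) = 0.01960 x 0.01290 = 0.0002528 mol.
From the balanced equation, 2 mol Na2S2O3 reacts with 1 mol I2, so n(I2) = 0.0002528 x 1/2 = 0.0001264 mol.
[I2] = 0.0001264 / 0.01928 L = 0.00656 M.

0.00656 M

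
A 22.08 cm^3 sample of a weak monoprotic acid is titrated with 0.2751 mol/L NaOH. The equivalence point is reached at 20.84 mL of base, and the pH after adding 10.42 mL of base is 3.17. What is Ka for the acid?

6.8 x 10^-4

10.42 mL is half of the equivalence volume, so this is the half-equivalence point where [HA] = [A^-].
At half-equivalence pH = pKa, so pKa = 3.17.
Ka = 10^(-3.17) = 6.8 x 10^-4.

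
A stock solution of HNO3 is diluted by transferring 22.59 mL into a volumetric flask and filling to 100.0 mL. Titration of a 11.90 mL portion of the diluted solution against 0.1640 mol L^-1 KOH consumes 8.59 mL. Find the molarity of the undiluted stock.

n(KOH) = 0.1640 x 0.008590 = 0.001409 mol.
n(HNO3) in the aliquot = 0.001409 mol.
[diluted HNO3] = 0.001409 / 0.01190 = 0.1184 M.
Dilution factor = 100.0/22.59 = 4.427, so [stock] = 0.1184 x 4.427 = 0.524 M.

0.524 M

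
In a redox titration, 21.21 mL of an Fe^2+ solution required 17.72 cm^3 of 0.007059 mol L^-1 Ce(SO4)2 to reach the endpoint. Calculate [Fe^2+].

0.00590 M

n(Ce(SO4)2) = 0.007059 x 0.01772 = 0.0001251 mol.
From the balanced equation, 1 mol Ce(SO4)2 reacts with 1 mol Fe^2+, so n(Fe^2+) = 0.0001251 x 1/1 = 0.0001251 mol.
[Fe^2+] = 0.0001251 / 0.02121 L = 0.00590 M.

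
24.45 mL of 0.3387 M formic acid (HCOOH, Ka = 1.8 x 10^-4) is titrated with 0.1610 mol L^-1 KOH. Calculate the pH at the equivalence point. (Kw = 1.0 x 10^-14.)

n(HCOOH) = 0.3387 x 0.02445 = 0.008281 mol; V(KOH) at equivalence = 0.008281/0.1610 = 0.05144 L.
At equivalence all the acid is converted to HCOO-; total volume = 0.02445 + 0.05144 = 0.07589 L, so [HCOO-] = 0.008281/0.07589 = 0.1091 M.
Kb = Kw/Ka = 1.0e-14 / 1.8 x 10^-4 = 5.56e-11.
[OH^-] = sqrt(Kb x [HCOO-]) = sqrt(5.56e-11 x 0.1091) = 2.46e-6 M.
pOH = 5.61, so pH = 14.00 - 5.61 = 8.39.

8.39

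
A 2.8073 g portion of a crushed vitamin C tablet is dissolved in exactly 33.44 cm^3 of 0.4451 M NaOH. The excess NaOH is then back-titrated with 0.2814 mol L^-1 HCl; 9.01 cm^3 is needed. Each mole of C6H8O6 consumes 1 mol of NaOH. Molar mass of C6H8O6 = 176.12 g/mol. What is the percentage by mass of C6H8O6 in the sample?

77.5%

Total n(NaOH) added = 0.4451 x 0.03344 = 0.01488 mol.
n(HCl) used = 0.2814 x 0.009010 = 0.002535 mol, which equals the excess n(NaOH).
So n(NaOH) consumed by the sample = 0.01488 - 0.002535 = 0.01235 mol.
n(C6H8O6) = 0.01235 / 1 = 0.01235 mol.
mass C6H8O6 = 0.01235 x 176.12 = 2.175 g, so %C6H8O6 = 2.175/2.8073 x 100 = 77.5%.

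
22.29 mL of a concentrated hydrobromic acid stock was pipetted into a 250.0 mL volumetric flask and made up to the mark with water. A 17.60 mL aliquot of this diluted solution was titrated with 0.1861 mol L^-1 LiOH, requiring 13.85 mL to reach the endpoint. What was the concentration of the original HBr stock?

n(LiOH) = 0.1861 x 0.01385 = 0.002577 mol.
n(HBr) in the aliquot = 0.002577 mol.
[diluted HBr] = 0.002577 / 0.01760 = 0.1464 M.
Dilution factor = 250.0/22.29 = 11.22, so [stock] = 0.1464 x 11.22 = 1.64 M.

1.64 M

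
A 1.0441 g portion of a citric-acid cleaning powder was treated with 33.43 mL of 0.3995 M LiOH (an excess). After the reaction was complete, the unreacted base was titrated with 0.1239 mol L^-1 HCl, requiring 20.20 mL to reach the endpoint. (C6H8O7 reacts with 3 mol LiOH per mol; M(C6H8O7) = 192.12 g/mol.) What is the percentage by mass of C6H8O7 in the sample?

Total n(LiOH) added = 0.3995 x 0.03343 = 0.01336 mol.
n(HCl) used = 0.1239 x 0.02020 = 0.002503 mol, which equals the excess n(LiOH).
So n(LiOH) consumed by the sample = 0.01336 - 0.002503 = 0.01085 mol.
n(C6H8O7) = 0.01085 / 3 = 0.003618 mol.
mass C6H8O7 = 0.003618 x 192.12 = 0.6950 g, so %C6H8O7 = 0.6950/1.0441 x 100 = 66.6%.

66.6%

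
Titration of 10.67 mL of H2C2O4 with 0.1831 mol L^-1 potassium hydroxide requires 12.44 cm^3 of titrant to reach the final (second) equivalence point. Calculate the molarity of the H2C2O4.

n(KOH) = 0.1831 x 0.01244 = 0.002278 mol.
At the final (second) equivalence point, 2 mol OH^- react per mol H2C2O4, so n(H2C2O4) = 0.002278 / 2 = 0.001139 mol.
[H2C2O4] = 0.001139 / 0.01067 L = 0.107 M.

0.107 M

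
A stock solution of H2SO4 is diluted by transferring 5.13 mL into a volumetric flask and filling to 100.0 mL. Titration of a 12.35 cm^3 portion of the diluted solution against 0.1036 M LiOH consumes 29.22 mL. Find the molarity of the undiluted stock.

2.39 M

n(LiOH) = 0.1036 x 0.02922 = 0.003027 mol.
n(H2SO4) in the aliquot = 0.003027 x 1/2 = 0.001514 mol.
[diluted H2SO4] = 0.001514 / 0.01235 = 0.1226 M.
Dilution factor = 100.0/5.130 = 19.49, so [stock] = 0.1226 x 19.49 = 2.39 M.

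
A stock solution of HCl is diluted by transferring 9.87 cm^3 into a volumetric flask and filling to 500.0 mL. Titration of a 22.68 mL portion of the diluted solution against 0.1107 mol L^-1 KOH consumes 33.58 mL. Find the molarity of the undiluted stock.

8.30 M

n(KOH) = 0.1107 x 0.03358 = 0.003717 mol.
n(HCl) in the aliquot = 0.003717 mol.
[diluted HCl] = 0.003717 / 0.02268 = 0.1639 M.
Dilution factor = 500.0/9.870 = 50.66, so [stock] = 0.1639 x 50.66 = 8.30 M.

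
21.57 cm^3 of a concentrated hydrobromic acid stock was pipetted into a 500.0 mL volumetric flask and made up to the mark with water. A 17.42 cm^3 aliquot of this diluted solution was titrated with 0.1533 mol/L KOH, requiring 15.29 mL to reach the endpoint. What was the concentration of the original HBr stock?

3.12 M

n(KOH) = 0.1533 x 0.01529 = 0.002344 mol.
n(HBr) in the aliquot = 0.002344 mol.
[diluted HBr] = 0.002344 / 0.01742 = 0.1346 M.
Dilution factor = 500.0/21.57 = 23.18, so [stock] = 0.1346 x 23.18 = 3.12 M.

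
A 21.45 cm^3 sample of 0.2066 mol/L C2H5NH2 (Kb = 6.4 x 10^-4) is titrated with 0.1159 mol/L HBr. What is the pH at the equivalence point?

n(C2H5NH2) = 0.2066 x 0.02145 = 0.004432 mol; V(HBr) at equivalence = 0.004432/0.1159 = 0.03824 L.
At equivalence the base is fully converted to C2H5NH3+; total volume = 0.05969 L, so [C2H5NH3+] = 0.004432/0.05969 = 0.07425 M.
Ka(C2H5NH3+) = Kw/Kb = 1.0e-14 / 6.4 x 10^-4 = 1.56e-11.
[H^+] = sqrt(Ka x [C2H5NH3+]) = sqrt(1.56e-11 x 0.07425) = 1.08e-6 M.
pH = -log(1.08e-6) = 5.97.

5.97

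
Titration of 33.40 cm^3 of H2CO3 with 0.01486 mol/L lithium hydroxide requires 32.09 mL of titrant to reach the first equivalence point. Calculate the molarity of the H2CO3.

0.0143 M

n(LiOH) = 0.01486 x 0.03209 = 0.0004769 mol.
At the first equivalence point, 1 mol OH^- react per mol H2CO3, so n(H2CO3) = 0.0004769 / 1 = 0.0004769 mol.
[H2CO3] = 0.0004769 / 0.03340 L = 0.0143 M.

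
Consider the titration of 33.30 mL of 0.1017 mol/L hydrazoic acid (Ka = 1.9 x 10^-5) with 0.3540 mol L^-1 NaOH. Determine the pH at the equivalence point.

n(HN3) = 0.1017 x 0.03330 = 0.003387 mol; V(NaOH) at equivalence = 0.003387/0.3540 = 0.009567 L.
At equivalence all the acid is converted to N3-; total volume = 0.03330 + 0.009567 = 0.04287 L, so [N3-] = 0.003387/0.04287 = 0.07900 M.
Kb = Kw/Ka = 1.0e-14 / 1.9 x 10^-5 = 5.26e-10.
[OH^-] = sqrt(Kb x [N3-]) = sqrt(5.26e-10 x 0.07900) = 6.45e-6 M.
pOH = 5.19, so pH = 14.00 - 5.19 = 8.81.

8.81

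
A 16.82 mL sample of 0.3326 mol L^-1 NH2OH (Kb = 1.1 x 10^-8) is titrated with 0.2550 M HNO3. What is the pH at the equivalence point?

3.44

n(NH2OH) = 0.3326 x 0.01682 = 0.005594 mol; V(HNO3) at equivalence = 0.005594/0.2550 = 0.02194 L.
At equivalence the base is fully converted to NH3OH+; total volume = 0.03876 L, so [NH3OH+] = 0.005594/0.03876 = 0.1443 M.
Ka(NH3OH+) = Kw/Kb = 1.0e-14 / 1.1 x 10^-8 = 9.09e-7.
[H^+] = sqrt(Ka x [NH3OH+]) = sqrt(9.09e-7 x 0.1443) = 0.000362 M.
pH = -log(0.000362) = 3.44.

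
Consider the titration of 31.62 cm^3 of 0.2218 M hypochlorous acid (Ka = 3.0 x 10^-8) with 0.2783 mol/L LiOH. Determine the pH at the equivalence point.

10.31

n(HClO) = 0.2218 x 0.03162 = 0.007013 mol; V(LiOH) at equivalence = 0.007013/0.2783 = 0.02520 L.
At equivalence all the acid is converted to ClO-; total volume = 0.03162 + 0.02520 = 0.05682 L, so [ClO-] = 0.007013/0.05682 = 0.1234 M.
Kb = Kw/Ka = 1.0e-14 / 3.0 x 10^-8 = 3.33e-7.
[OH^-] = sqrt(Kb x [ClO-]) = sqrt(3.33e-7 x 0.1234) = 0.000203 M.
pOH = 3.69, so pH = 14.00 - 3.69 = 10.31.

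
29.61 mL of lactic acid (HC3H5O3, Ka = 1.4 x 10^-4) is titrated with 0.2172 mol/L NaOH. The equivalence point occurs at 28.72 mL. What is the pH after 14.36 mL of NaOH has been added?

14.36 mL is exactly half the equivalence volume (28.72/2), i.e. the half-equivalence point.
There, n(HA) = n(A^-), so pH = pKa = -log(1.4 x 10^-4) = 3.85.

3.85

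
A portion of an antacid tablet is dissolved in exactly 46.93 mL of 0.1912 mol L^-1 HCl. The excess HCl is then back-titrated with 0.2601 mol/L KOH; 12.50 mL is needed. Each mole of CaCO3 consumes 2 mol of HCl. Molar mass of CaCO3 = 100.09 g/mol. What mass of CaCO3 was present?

0.286 g

Total n(HCl) added = 0.1912 x 0.04693 = 0.008973 mol.
n(KOH) used = 0.2601 x 0.01250 = 0.003251 mol, which equals the excess n(HCl).
So n(HCl) consumed by the sample = 0.008973 - 0.003251 = 0.005722 mol.
n(CaCO3) = 0.005722 / 2 = 0.002861 mol.
mass = 0.002861 mol x 100.09 g/mol = 0.286 g.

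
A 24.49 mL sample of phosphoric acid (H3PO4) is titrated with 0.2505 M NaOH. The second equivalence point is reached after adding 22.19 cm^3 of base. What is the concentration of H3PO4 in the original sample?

0.113 M

n(NaOH) = 0.2505 x 0.02219 = 0.005559 mol.
At the second equivalence point, 2 mol OH^- react per mol H3PO4, so n(H3PO4) = 0.005559 / 2 = 0.002779 mol.
[H3PO4] = 0.002779 / 0.02449 L = 0.113 M.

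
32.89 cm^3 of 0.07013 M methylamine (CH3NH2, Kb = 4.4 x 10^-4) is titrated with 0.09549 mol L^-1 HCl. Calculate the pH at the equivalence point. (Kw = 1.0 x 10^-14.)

6.02

n(CH3NH2) = 0.07013 x 0.03289 = 0.002307 mol; V(HCl) at equivalence = 0.002307/0.09549 = 0.02416 L.
At equivalence the base is fully converted to CH3NH3+; total volume = 0.05705 L, so [CH3NH3+] = 0.002307/0.05705 = 0.04043 M.
Ka(CH3NH3+) = Kw/Kb = 1.0e-14 / 4.4 x 10^-4 = 2.27e-11.
[H^+] = sqrt(Ka x [CH3NH3+]) = sqrt(2.27e-11 x 0.04043) = 9.59e-7 M.
pH = -log(9.59e-7) = 6.02.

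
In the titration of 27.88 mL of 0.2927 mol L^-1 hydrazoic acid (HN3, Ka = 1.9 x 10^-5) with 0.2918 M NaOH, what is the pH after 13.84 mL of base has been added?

4.71

Initial n(HN3) = 0.2927 x 0.02788 = 0.008160 mol.
n(NaOH) added = 0.2918 x 0.01384 = 0.004039 mol, converting that many moles of HN3 to N3-.
Remaining n(HN3) = 0.004122 mol; n(N3-) = 0.004039 mol.
By Henderson-Hasselbalch, pH = pKa + log([A^-]/[HA]) = 4.72 + log(0.004039/0.004122) = 4.72 + (-0.01) = 4.71.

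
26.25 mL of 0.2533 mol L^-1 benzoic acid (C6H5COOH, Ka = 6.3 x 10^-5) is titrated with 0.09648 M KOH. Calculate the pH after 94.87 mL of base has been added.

12.32

n(acid) = 0.2533 x 0.02625 = 0.006649 mol; n(KOH) added = 0.09648 x 0.09487 = 0.009153 mol.
Base is in excess by 0.009153 - 0.006649 = 0.002504 mol in a total volume of 0.1211 L.
[OH^-] = 0.002504/0.1211 = 0.02067 M, so pOH = 1.68 and pH = 14.00 - 1.68 = 12.32.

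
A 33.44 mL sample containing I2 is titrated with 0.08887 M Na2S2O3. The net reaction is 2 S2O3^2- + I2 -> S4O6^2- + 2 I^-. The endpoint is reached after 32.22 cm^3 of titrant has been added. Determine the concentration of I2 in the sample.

n(Na2S2O3) = 0.08887 x 0.03222 = 0.002863 mol.
From the balanced equation, 2 mol Na2S2O3 reacts with 1 mol I2, so n(I2) = 0.002863 x 1/2 = 0.001432 mol.
[I2] = 0.001432 / 0.03344 L = 0.0428 M.

0.0428 M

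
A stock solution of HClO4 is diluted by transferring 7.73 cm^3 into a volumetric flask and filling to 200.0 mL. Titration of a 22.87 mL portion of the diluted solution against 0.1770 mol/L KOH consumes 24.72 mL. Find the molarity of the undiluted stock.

4.95 M

n(KOH) = 0.1770 x 0.02472 = 0.004375 mol.
n(HClO4) in the aliquot = 0.004375 mol.
[diluted HClO4] = 0.004375 / 0.02287 = 0.1913 M.
Dilution factor = 200.0/7.730 = 25.87, so [stock] = 0.1913 x 25.87 = 4.95 M.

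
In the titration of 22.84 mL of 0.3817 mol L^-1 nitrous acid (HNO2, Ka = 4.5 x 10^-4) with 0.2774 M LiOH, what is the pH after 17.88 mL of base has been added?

Initial n(HNO2) = 0.3817 x 0.02284 = 0.008718 mol.
n(LiOH) added = 0.2774 x 0.01788 = 0.004960 mol, converting that many moles of HNO2 to NO2-.
Remaining n(HNO2) = 0.003758 mol; n(NO2-) = 0.004960 mol.
By Henderson-Hasselbalch, pH = pKa + log([A^-]/[HA]) = 3.35 + log(0.004960/0.003758) = 3.35 + (+0.12) = 3.47.

3.47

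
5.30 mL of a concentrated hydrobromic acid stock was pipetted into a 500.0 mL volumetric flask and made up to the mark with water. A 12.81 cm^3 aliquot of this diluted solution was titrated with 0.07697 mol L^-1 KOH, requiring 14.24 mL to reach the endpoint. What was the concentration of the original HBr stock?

n(KOH) = 0.07697 x 0.01424 = 0.001096 mol.
n(HBr) in the aliquot = 0.001096 mol.
[diluted HBr] = 0.001096 / 0.01281 = 0.08556 M.
Dilution factor = 500.0/5.300 = 94.34, so [stock] = 0.08556 x 94.34 = 8.07 M.

8.07 M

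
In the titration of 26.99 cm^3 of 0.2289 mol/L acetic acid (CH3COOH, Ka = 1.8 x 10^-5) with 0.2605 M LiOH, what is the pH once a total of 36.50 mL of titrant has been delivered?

12.72

n(acid) = 0.2289 x 0.02699 = 0.006178 mol; n(LiOH) added = 0.2605 x 0.03650 = 0.009508 mol.
Base is in excess by 0.009508 - 0.006178 = 0.003330 mol in a total volume of 0.06349 L.
[OH^-] = 0.003330/0.06349 = 0.05245 M, so pOH = 1.28 and pH = 14.00 - 1.28 = 12.72.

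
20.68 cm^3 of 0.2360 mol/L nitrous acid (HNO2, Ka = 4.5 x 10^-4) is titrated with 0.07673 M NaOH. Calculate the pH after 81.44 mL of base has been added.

12.13

n(acid) = 0.2360 x 0.02068 = 0.004880 mol; n(NaOH) added = 0.07673 x 0.08144 = 0.006249 mol.
Base is in excess by 0.006249 - 0.004880 = 0.001368 mol in a total volume of 0.1021 L.
[OH^-] = 0.001368/0.1021 = 0.01340 M, so pOH = 1.87 and pH = 14.00 - 1.87 = 12.13.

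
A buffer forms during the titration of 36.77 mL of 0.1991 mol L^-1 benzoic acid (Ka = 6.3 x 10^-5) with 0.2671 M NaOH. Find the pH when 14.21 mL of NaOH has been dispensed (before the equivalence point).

4.23

Initial n(C6H5COOH) = 0.1991 x 0.03677 = 0.007321 mol.
n(NaOH) added = 0.2671 x 0.01421 = 0.003795 mol, converting that many moles of C6H5COOH to C6H5COO-.
Remaining n(C6H5COOH) = 0.003525 mol; n(C6H5COO-) = 0.003795 mol.
By Henderson-Hasselbalch, pH = pKa + log([A^-]/[HA]) = 4.20 + log(0.003795/0.003525) = 4.20 + (+0.03) = 4.23.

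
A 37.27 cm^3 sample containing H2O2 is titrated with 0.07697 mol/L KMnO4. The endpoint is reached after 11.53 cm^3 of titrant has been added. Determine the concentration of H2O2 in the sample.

n(KMnO4) = 0.07697 x 0.01153 = 0.0008875 mol.
From the balanced equation, 2 mol KMnO4 reacts with 5 mol H2O2, so n(H2O2) = 0.0008875 x 5/2 = 0.002219 mol.
[H2O2] = 0.002219 / 0.03727 L = 0.0595 M.

0.0595 M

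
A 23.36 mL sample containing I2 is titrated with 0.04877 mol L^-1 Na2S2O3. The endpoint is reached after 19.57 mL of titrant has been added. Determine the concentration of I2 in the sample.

0.0204 M

n(Na2S2O3) = 0.04877 x 0.01957 = 0.0009544 mol.
From the balanced equation, 2 mol Na2S2O3 reacts with 1 mol I2, so n(I2) = 0.0009544 x 1/2 = 0.0004772 mol.
[I2] = 0.0004772 / 0.02336 L = 0.0204 M.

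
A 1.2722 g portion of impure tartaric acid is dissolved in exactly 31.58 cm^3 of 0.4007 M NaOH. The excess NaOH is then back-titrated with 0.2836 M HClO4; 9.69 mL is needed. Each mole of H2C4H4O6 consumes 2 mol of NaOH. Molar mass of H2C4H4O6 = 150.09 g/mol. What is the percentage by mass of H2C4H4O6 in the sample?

Total n(NaOH) added = 0.4007 x 0.03158 = 0.01265 mol.
n(HClO4) used = 0.2836 x 0.009690 = 0.002748 mol, which equals the excess n(NaOH).
So n(NaOH) consumed by the sample = 0.01265 - 0.002748 = 0.009906 mol.
n(H2C4H4O6) = 0.009906 / 2 = 0.004953 mol.
mass H2C4H4O6 = 0.004953 x 150.09 = 0.7434 g, so %H2C4H4O6 = 0.7434/1.2722 x 100 = 58.4%.

58.4%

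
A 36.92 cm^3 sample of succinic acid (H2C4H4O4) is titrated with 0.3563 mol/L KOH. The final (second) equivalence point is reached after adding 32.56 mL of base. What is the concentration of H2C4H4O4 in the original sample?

n(KOH) = 0.3563 x 0.03256 = 0.01160 mol.
At the final (second) equivalence point, 2 mol OH^- react per mol H2C4H4O4, so n(H2C4H4O4) = 0.01160 / 2 = 0.005801 mol.
[H2C4H4O4] = 0.005801 / 0.03692 L = 0.157 M.

0.157 M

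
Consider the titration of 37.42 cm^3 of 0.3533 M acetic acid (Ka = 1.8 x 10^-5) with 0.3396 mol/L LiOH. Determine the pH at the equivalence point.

8.99

n(CH3COOH) = 0.3533 x 0.03742 = 0.01322 mol; V(LiOH) at equivalence = 0.01322/0.3396 = 0.03893 L.
At equivalence all the acid is converted to CH3COO-; total volume = 0.03742 + 0.03893 = 0.07635 L, so [CH3COO-] = 0.01322/0.07635 = 0.1732 M.
Kb = Kw/Ka = 1.0e-14 / 1.8 x 10^-5 = 5.56e-10.
[OH^-] = sqrt(Kb x [CH3COO-]) = sqrt(5.56e-10 x 0.1732) = 9.81e-6 M.
pOH = 5.01, so pH = 14.00 - 5.01 = 8.99.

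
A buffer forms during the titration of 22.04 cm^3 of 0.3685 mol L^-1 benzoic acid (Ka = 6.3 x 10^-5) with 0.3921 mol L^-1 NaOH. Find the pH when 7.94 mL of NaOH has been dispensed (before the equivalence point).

Initial n(C6H5COOH) = 0.3685 x 0.02204 = 0.008122 mol.
n(NaOH) added = 0.3921 x 0.007940 = 0.003113 mol, converting that many moles of C6H5COOH to C6H5COO-.
Remaining n(C6H5COOH) = 0.005008 mol; n(C6H5COO-) = 0.003113 mol.
By Henderson-Hasselbalch, pH = pKa + log([A^-]/[HA]) = 4.20 + log(0.003113/0.005008) = 4.20 + (-0.21) = 3.99.

3.99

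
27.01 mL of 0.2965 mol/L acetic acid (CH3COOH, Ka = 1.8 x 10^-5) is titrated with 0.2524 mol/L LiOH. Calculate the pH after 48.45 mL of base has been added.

n(acid) = 0.2965 x 0.02701 = 0.008008 mol; n(LiOH) added = 0.2524 x 0.04845 = 0.01223 mol.
Base is in excess by 0.01223 - 0.008008 = 0.004220 mol in a total volume of 0.07546 L.
[OH^-] = 0.004220/0.07546 = 0.05593 M, so pOH = 1.25 and pH = 14.00 - 1.25 = 12.75.

12.75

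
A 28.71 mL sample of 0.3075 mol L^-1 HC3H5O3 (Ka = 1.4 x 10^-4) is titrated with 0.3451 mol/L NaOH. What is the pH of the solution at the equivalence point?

8.53

n(HC3H5O3) = 0.3075 x 0.02871 = 0.008828 mol; V(NaOH) at equivalence = 0.008828/0.3451 = 0.02558 L.
At equivalence all the acid is converted to C3H5O3-; total volume = 0.02871 + 0.02558 = 0.05429 L, so [C3H5O3-] = 0.008828/0.05429 = 0.1626 M.
Kb = Kw/Ka = 1.0e-14 / 1.4 x 10^-4 = 7.14e-11.
[OH^-] = sqrt(Kb x [C3H5O3-]) = sqrt(7.14e-11 x 0.1626) = 3.41e-6 M.
pOH = 5.47, so pH = 14.00 - 5.47 = 8.53.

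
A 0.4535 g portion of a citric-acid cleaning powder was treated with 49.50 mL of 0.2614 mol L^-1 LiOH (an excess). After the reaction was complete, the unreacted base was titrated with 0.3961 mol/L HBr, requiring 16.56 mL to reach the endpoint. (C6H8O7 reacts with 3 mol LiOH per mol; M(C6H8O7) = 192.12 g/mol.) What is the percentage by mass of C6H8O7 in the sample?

90.1%

Total n(LiOH) added = 0.2614 x 0.04950 = 0.01294 mol.
n(HBr) used = 0.3961 x 0.01656 = 0.006559 mol, which equals the excess n(LiOH).
So n(LiOH) consumed by the sample = 0.01294 - 0.006559 = 0.006380 mol.
n(C6H8O7) = 0.006380 / 3 = 0.002127 mol.
mass C6H8O7 = 0.002127 x 192.12 = 0.4086 g, so %C6H8O7 = 0.4086/0.4535 x 100 = 90.1%.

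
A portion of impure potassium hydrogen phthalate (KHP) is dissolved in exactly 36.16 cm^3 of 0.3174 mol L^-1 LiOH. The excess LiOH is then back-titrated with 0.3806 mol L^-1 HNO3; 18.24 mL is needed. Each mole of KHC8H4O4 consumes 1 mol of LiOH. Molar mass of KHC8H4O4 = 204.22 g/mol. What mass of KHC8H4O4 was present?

0.926 g

Total n(LiOH) added = 0.3174 x 0.03616 = 0.01148 mol.
n(HNO3) used = 0.3806 x 0.01824 = 0.006942 mol, which equals the excess n(LiOH).
So n(LiOH) consumed by the sample = 0.01148 - 0.006942 = 0.004535 mol.
n(KHC8H4O4) = 0.004535 / 1 = 0.004535 mol.
mass = 0.004535 mol x 204.22 g/mol = 0.926 g.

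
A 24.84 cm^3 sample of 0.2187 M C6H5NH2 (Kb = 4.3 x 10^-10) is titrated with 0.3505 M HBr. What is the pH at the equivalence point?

2.75

n(C6H5NH2) = 0.2187 x 0.02484 = 0.005433 mol; V(HBr) at equivalence = 0.005433/0.3505 = 0.01550 L.
At equivalence the base is fully converted to C6H5NH3+; total volume = 0.04034 L, so [C6H5NH3+] = 0.005433/0.04034 = 0.1347 M.
Ka(C6H5NH3+) = Kw/Kb = 1.0e-14 / 4.3 x 10^-10 = 2.33e-5.
[H^+] = sqrt(Ka x [C6H5NH3+]) = sqrt(2.33e-5 x 0.1347) = 0.00177 M.
pH = -log(0.00177) = 2.75.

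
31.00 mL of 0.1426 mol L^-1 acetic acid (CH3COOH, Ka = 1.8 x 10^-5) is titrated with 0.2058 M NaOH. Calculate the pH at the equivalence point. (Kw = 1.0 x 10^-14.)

n(CH3COOH) = 0.1426 x 0.03100 = 0.004421 mol; V(NaOH) at equivalence = 0.004421/0.2058 = 0.02148 L.
At equivalence all the acid is converted to CH3COO-; total volume = 0.03100 + 0.02148 = 0.05248 L, so [CH3COO-] = 0.004421/0.05248 = 0.08423 M.
Kb = Kw/Ka = 1.0e-14 / 1.8 x 10^-5 = 5.56e-10.
[OH^-] = sqrt(Kb x [CH3COO-]) = sqrt(5.56e-10 x 0.08423) = 6.84e-6 M.
pOH = 5.16, so pH = 14.00 - 5.16 = 8.84.

8.84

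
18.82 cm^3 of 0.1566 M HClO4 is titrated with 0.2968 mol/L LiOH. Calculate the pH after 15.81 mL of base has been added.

n(acid) = 0.1566 x 0.01882 = 0.002947 mol; n(LiOH) added = 0.2968 x 0.01581 = 0.004692 mol.
Base is in excess by 0.004692 - 0.002947 = 0.001745 mol in a total volume of 0.03463 L.
[OH^-] = 0.001745/0.03463 = 0.05040 M, so pOH = 1.30 and pH = 14.00 - 1.30 = 12.70.

12.70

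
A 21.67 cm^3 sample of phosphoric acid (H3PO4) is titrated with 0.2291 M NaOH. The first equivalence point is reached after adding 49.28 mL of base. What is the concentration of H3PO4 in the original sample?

n(NaOH) = 0.2291 x 0.04928 = 0.01129 mol.
At the first equivalence point, 1 mol OH^- react per mol H3PO4, so n(H3PO4) = 0.01129 / 1 = 0.01129 mol.
[H3PO4] = 0.01129 / 0.02167 L = 0.521 M.

0.521 M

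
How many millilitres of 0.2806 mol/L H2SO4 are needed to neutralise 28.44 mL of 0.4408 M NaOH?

22.3 mL

n(NaOH) = 0.4408 mol/L x 0.02844 L = 0.01254 mol.
The neutralisation is 2 NaOH : 1 H2SO4, so n(H2SO4) = 0.01254 x 1/2 = 0.006268 mol.
V(H2SO4) = 0.006268 / 0.2806 = 0.02234 L = 22.3 mL.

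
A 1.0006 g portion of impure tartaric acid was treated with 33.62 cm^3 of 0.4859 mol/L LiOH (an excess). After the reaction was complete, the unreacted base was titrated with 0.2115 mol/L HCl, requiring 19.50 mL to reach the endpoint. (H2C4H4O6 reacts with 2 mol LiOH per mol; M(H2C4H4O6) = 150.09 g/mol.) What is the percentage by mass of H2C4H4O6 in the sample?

Total n(LiOH) added = 0.4859 x 0.03362 = 0.01634 mol.
n(HCl) used = 0.2115 x 0.01950 = 0.004124 mol, which equals the excess n(LiOH).
So n(LiOH) consumed by the sample = 0.01634 - 0.004124 = 0.01221 mol.
n(H2C4H4O6) = 0.01221 / 2 = 0.006106 mol.
mass H2C4H4O6 = 0.006106 x 150.09 = 0.9164 g, so %H2C4H4O6 = 0.9164/1.0006 x 100 = 91.6%.

91.6%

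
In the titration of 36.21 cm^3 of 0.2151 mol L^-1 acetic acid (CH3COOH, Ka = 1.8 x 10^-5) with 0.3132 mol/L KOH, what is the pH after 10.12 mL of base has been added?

4.58

Initial n(CH3COOH) = 0.2151 x 0.03621 = 0.007789 mol.
n(KOH) added = 0.3132 x 0.01012 = 0.003170 mol, converting that many moles of CH3COOH to CH3COO-.
Remaining n(CH3COOH) = 0.004619 mol; n(CH3COO-) = 0.003170 mol.
By Henderson-Hasselbalch, pH = pKa + log([A^-]/[HA]) = 4.74 + log(0.003170/0.004619) = 4.74 + (-0.16) = 4.58.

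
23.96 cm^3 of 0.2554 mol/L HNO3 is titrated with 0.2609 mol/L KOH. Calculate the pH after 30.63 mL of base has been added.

12.54

n(acid) = 0.2554 x 0.02396 = 0.006119 mol; n(KOH) added = 0.2609 x 0.03063 = 0.007991 mol.
Base is in excess by 0.007991 - 0.006119 = 0.001872 mol in a total volume of 0.05459 L.
[OH^-] = 0.001872/0.05459 = 0.03429 M, so pOH = 1.46 and pH = 14.00 - 1.46 = 12.54.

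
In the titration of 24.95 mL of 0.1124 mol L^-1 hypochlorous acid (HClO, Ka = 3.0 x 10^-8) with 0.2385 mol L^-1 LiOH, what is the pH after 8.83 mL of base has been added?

Initial n(HClO) = 0.1124 x 0.02495 = 0.002804 mol.
n(LiOH) added = 0.2385 x 0.008830 = 0.002106 mol, converting that many moles of HClO to ClO-.
Remaining n(HClO) = 0.0006984 mol; n(ClO-) = 0.002106 mol.
By Henderson-Hasselbalch, pH = pKa + log([A^-]/[HA]) = 7.52 + log(0.002106/0.0006984) = 7.52 + (+0.48) = 8.00.

8.00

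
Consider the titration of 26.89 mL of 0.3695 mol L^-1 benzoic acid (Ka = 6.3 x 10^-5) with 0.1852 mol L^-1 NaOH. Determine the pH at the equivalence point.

8.65

n(C6H5COOH) = 0.3695 x 0.02689 = 0.009936 mol; V(NaOH) at equivalence = 0.009936/0.1852 = 0.05365 L.
At equivalence all the acid is converted to C6H5COO-; total volume = 0.02689 + 0.05365 = 0.08054 L, so [C6H5COO-] = 0.009936/0.08054 = 0.1234 M.
Kb = Kw/Ka = 1.0e-14 / 6.3 x 10^-5 = 1.59e-10.
[OH^-] = sqrt(Kb x [C6H5COO-]) = sqrt(1.59e-10 x 0.1234) = 4.43e-6 M.
pOH = 5.35, so pH = 14.00 - 5.35 = 8.65.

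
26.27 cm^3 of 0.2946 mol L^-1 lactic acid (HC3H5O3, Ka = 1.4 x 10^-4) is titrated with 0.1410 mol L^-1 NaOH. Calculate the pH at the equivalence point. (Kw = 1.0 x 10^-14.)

8.42

n(HC3H5O3) = 0.2946 x 0.02627 = 0.007739 mol; V(NaOH) at equivalence = 0.007739/0.1410 = 0.05489 L.
At equivalence all the acid is converted to C3H5O3-; total volume = 0.02627 + 0.05489 = 0.08116 L, so [C3H5O3-] = 0.007739/0.08116 = 0.09536 M.
Kb = Kw/Ka = 1.0e-14 / 1.4 x 10^-4 = 7.14e-11.
[OH^-] = sqrt(Kb x [C3H5O3-]) = sqrt(7.14e-11 x 0.09536) = 2.61e-6 M.
pOH = 5.58, so pH = 14.00 - 5.58 = 8.42.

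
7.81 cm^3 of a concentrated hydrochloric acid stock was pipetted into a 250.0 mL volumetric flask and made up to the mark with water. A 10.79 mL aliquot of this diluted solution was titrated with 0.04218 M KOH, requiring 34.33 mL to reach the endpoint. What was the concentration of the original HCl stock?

4.30 M

n(KOH) = 0.04218 x 0.03433 = 0.001448 mol.
n(HCl) in the aliquot = 0.001448 mol.
[diluted HCl] = 0.001448 / 0.01079 = 0.1342 M.
Dilution factor = 250.0/7.810 = 32.01, so [stock] = 0.1342 x 32.01 = 4.30 M.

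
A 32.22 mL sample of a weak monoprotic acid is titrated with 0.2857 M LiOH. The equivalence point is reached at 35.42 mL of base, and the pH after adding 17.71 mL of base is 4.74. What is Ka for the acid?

1.8 x 10^-5

17.71 mL is half of the equivalence volume, so this is the half-equivalence point where [HA] = [A^-].
At half-equivalence pH = pKa, so pKa = 4.74.
Ka = 10^(-4.74) = 1.8 x 10^-5.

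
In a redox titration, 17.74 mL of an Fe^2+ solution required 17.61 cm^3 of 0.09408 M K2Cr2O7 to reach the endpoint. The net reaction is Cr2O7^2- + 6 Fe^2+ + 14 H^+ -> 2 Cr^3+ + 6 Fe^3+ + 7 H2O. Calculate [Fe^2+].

0.560 M

n(K2Cr2O7) = 0.09408 x 0.01761 = 0.001657 mol.
From the balanced equation, 1 mol K2Cr2O7 reacts with 6 mol Fe^2+, so n(Fe^2+) = 0.001657 x 6/1 = 0.009940 mol.
[Fe^2+] = 0.009940 / 0.01774 L = 0.560 M.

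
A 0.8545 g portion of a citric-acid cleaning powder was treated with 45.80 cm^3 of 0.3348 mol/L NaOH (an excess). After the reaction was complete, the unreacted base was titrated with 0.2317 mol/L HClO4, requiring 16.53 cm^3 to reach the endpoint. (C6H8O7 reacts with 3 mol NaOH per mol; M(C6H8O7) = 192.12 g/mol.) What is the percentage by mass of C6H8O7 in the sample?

86.2%

Total n(NaOH) added = 0.3348 x 0.04580 = 0.01533 mol.
n(HClO4) used = 0.2317 x 0.01653 = 0.003830 mol, which equals the excess n(NaOH).
So n(NaOH) consumed by the sample = 0.01533 - 0.003830 = 0.01150 mol.
n(C6H8O7) = 0.01150 / 3 = 0.003835 mol.
mass C6H8O7 = 0.003835 x 192.12 = 0.7367 g, so %C6H8O7 = 0.7367/0.8545 x 100 = 86.2%.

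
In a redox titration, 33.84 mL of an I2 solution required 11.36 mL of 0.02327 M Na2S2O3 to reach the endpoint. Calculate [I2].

n(Na2S2O3) = 0.02327 x 0.01136 = 0.0002643 mol.
From the balanced equation, 2 mol Na2S2O3 reacts with 1 mol I2, so n(I2) = 0.0002643 x 1/2 = 0.0001322 mol.
[I2] = 0.0001322 / 0.03384 L = 0.00391 M.

0.00391 M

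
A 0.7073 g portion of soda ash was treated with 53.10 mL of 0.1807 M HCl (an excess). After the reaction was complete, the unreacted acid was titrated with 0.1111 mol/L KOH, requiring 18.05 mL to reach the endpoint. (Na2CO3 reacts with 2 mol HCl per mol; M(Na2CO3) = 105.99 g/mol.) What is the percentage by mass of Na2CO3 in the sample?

56.9%

Total n(HCl) added = 0.1807 x 0.05310 = 0.009595 mol.
n(KOH) used = 0.1111 x 0.01805 = 0.002005 mol, which equals the excess n(HCl).
So n(HCl) consumed by the sample = 0.009595 - 0.002005 = 0.007590 mol.
n(Na2CO3) = 0.007590 / 2 = 0.003795 mol.
mass Na2CO3 = 0.003795 x 105.99 = 0.4022 g, so %Na2CO3 = 0.4022/0.7073 x 100 = 56.9%.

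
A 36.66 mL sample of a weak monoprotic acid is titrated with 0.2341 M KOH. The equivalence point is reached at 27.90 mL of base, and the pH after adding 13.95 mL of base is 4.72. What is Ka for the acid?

1.9 x 10^-5

13.95 mL is half of the equivalence volume, so this is the half-equivalence point where [HA] = [A^-].
At half-equivalence pH = pKa, so pKa = 4.72.
Ka = 10^(-4.72) = 1.9 x 10^-5.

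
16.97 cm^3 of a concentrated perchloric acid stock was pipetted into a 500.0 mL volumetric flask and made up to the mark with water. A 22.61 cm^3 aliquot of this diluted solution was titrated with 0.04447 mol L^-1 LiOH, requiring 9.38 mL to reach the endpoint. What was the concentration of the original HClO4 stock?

n(LiOH) = 0.04447 x 0.009380 = 0.0004171 mol.
n(HClO4) in the aliquot = 0.0004171 mol.
[diluted HClO4] = 0.0004171 / 0.02261 = 0.01845 M.
Dilution factor = 500.0/16.97 = 29.46, so [stock] = 0.01845 x 29.46 = 0.544 M.

0.544 M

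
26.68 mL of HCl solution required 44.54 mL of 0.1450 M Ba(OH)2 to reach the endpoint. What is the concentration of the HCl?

n(Ba(OH)2) delivered = 0.1450 x 0.04454 = 0.006458 mol.
The reaction is 2 HCl + 1 Ba(OH)2, so n(HCl) = 0.006458 x 2/1 = 0.01292 mol.
[HCl] = 0.01292 mol / 0.02668 L = 0.484 M.

0.484 M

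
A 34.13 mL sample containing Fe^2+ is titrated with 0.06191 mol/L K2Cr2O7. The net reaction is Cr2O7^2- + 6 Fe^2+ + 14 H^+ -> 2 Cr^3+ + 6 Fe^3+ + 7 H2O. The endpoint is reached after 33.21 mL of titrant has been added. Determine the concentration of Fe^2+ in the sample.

0.361 M

n(K2Cr2O7) = 0.06191 x 0.03321 = 0.002056 mol.
From the balanced equation, 1 mol K2Cr2O7 reacts with 6 mol Fe^2+, so n(Fe^2+) = 0.002056 x 6/1 = 0.01234 mol.
[Fe^2+] = 0.01234 / 0.03413 L = 0.361 M.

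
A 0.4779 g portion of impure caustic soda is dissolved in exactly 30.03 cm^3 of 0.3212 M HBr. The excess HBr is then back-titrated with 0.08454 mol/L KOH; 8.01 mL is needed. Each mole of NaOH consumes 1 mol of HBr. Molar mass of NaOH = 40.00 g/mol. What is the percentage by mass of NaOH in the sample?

Total n(HBr) added = 0.3212 x 0.03003 = 0.009646 mol.
n(KOH) used = 0.08454 x 0.008010 = 0.0006772 mol, which equals the excess n(HBr).
So n(HBr) consumed by the sample = 0.009646 - 0.0006772 = 0.008968 mol.
n(NaOH) = 0.008968 / 1 = 0.008968 mol.
mass NaOH = 0.008968 x 40.00 = 0.3587 g, so %NaOH = 0.3587/0.4779 x 100 = 75.1%.

75.1%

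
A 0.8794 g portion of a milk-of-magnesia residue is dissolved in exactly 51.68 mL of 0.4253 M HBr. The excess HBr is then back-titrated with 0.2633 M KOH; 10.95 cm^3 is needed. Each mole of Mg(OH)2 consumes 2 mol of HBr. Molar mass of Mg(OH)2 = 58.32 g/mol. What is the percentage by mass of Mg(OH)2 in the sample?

Total n(HBr) added = 0.4253 x 0.05168 = 0.02198 mol.
n(KOH) used = 0.2633 x 0.01095 = 0.002883 mol, which equals the excess n(HBr).
So n(HBr) consumed by the sample = 0.02198 - 0.002883 = 0.01910 mol.
n(Mg(OH)2) = 0.01910 / 2 = 0.009548 mol.
mass Mg(OH)2 = 0.009548 x 58.32 = 0.5569 g, so %Mg(OH)2 = 0.5569/0.8794 x 100 = 63.3%.

63.3%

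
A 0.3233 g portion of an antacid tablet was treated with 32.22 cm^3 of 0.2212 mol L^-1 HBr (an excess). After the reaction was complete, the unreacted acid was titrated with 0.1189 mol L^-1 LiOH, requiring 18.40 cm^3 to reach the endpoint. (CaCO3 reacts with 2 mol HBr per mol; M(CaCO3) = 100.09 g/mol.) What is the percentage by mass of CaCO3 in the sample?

76.5%

Total n(HBr) added = 0.2212 x 0.03222 = 0.007127 mol.
n(LiOH) used = 0.1189 x 0.01840 = 0.002188 mol, which equals the excess n(HBr).
So n(HBr) consumed by the sample = 0.007127 - 0.002188 = 0.004939 mol.
n(CaCO3) = 0.004939 / 2 = 0.002470 mol.
mass CaCO3 = 0.002470 x 100.09 = 0.2472 g, so %CaCO3 = 0.2472/0.3233 x 100 = 76.5%.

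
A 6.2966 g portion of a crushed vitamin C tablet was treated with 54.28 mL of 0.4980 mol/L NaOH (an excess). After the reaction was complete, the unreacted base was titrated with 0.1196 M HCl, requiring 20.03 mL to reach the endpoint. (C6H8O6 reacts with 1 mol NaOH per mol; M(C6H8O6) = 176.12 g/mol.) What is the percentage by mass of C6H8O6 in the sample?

Total n(NaOH) added = 0.4980 x 0.05428 = 0.02703 mol.
n(HCl) used = 0.1196 x 0.02003 = 0.002396 mol, which equals the excess n(NaOH).
So n(NaOH) consumed by the sample = 0.02703 - 0.002396 = 0.02464 mol.
n(C6H8O6) = 0.02464 / 1 = 0.02464 mol.
mass C6H8O6 = 0.02464 x 176.12 = 4.339 g, so %C6H8O6 = 4.339/6.2966 x 100 = 68.9%.

68.9%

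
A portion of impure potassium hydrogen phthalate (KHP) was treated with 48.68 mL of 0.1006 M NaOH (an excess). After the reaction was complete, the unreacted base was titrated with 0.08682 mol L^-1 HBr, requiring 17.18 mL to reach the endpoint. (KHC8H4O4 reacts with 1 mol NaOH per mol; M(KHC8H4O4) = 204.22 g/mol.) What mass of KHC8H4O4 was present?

0.695 g

Total n(NaOH) added = 0.1006 x 0.04868 = 0.004897 mol.
n(HBr) used = 0.08682 x 0.01718 = 0.001492 mol, which equals the excess n(NaOH).
So n(NaOH) consumed by the sample = 0.004897 - 0.001492 = 0.003406 mol.
n(KHC8H4O4) = 0.003406 / 1 = 0.003406 mol.
mass = 0.003406 mol x 204.22 g/mol = 0.695 g.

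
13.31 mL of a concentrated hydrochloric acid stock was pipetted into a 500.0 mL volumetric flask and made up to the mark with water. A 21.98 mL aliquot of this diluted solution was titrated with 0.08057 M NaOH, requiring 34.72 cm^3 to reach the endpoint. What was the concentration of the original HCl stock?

4.78 M

n(NaOH) = 0.08057 x 0.03472 = 0.002797 mol.
n(HCl) in the aliquot = 0.002797 mol.
[diluted HCl] = 0.002797 / 0.02198 = 0.1273 M.
Dilution factor = 500.0/13.31 = 37.57, so [stock] = 0.1273 x 37.57 = 4.78 M.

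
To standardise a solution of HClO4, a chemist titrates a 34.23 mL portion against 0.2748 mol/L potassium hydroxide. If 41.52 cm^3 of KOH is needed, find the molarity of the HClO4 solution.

n(KOH) delivered = 0.2748 x 0.04152 = 0.01141 mol.
For a 1:1 reaction, n(HClO4) = 0.01141 mol.
[HClO4] = 0.01141 mol / 0.03423 L = 0.333 M.

0.333 M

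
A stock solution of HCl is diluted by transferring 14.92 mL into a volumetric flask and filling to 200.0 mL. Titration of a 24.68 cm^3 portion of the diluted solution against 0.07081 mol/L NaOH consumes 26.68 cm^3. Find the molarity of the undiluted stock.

n(NaOH) = 0.07081 x 0.02668 = 0.001889 mol.
n(HCl) in the aliquot = 0.001889 mol.
[diluted HCl] = 0.001889 / 0.02468 = 0.07655 M.
Dilution factor = 200.0/14.92 = 13.40, so [stock] = 0.07655 x 13.40 = 1.03 M.

1.03 M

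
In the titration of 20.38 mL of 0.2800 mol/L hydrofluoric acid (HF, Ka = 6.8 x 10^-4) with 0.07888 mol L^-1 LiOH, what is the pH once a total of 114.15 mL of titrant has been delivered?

12.39

n(acid) = 0.2800 x 0.02038 = 0.005706 mol; n(LiOH) added = 0.07888 x 0.1142 = 0.009004 mol.
Base is in excess by 0.009004 - 0.005706 = 0.003298 mol in a total volume of 0.1345 L.
[OH^-] = 0.003298/0.1345 = 0.02451 M, so pOH = 1.61 and pH = 14.00 - 1.61 = 12.39.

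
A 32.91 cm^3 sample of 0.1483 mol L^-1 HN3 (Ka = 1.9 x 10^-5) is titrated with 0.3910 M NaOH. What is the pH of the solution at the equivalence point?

8.88

n(HN3) = 0.1483 x 0.03291 = 0.004881 mol; V(NaOH) at equivalence = 0.004881/0.3910 = 0.01248 L.
At equivalence all the acid is converted to N3-; total volume = 0.03291 + 0.01248 = 0.04539 L, so [N3-] = 0.004881/0.04539 = 0.1075 M.
Kb = Kw/Ka = 1.0e-14 / 1.9 x 10^-5 = 5.26e-10.
[OH^-] = sqrt(Kb x [N3-]) = sqrt(5.26e-10 x 0.1075) = 7.52e-6 M.
pOH = 5.12, so pH = 14.00 - 5.12 = 8.88.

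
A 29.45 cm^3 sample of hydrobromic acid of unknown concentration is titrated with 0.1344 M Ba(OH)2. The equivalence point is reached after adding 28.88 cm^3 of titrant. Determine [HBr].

0.264 M

n(Ba(OH)2) delivered = 0.1344 x 0.02888 = 0.003881 mol.
The reaction is 2 HBr + 1 Ba(OH)2, so n(HBr) = 0.003881 x 2/1 = 0.007763 mol.
[HBr] = 0.007763 mol / 0.02945 L = 0.264 M.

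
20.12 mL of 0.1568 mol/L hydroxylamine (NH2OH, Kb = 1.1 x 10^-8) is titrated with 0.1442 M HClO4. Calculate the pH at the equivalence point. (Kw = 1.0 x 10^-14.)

3.58

n(NH2OH) = 0.1568 x 0.02012 = 0.003155 mol; V(HClO4) at equivalence = 0.003155/0.1442 = 0.02188 L.
At equivalence the base is fully converted to NH3OH+; total volume = 0.04200 L, so [NH3OH+] = 0.003155/0.04200 = 0.07512 M.
Ka(NH3OH+) = Kw/Kb = 1.0e-14 / 1.1 x 10^-8 = 9.09e-7.
[H^+] = sqrt(Ka x [NH3OH+]) = sqrt(9.09e-7 x 0.07512) = 0.000261 M.
pH = -log(0.000261) = 3.58.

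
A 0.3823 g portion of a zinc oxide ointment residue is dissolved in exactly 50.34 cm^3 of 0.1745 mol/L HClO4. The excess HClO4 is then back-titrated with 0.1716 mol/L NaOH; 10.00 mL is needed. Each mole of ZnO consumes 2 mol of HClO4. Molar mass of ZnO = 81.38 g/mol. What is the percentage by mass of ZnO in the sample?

75.2%

Total n(HClO4) added = 0.1745 x 0.05034 = 0.008784 mol.
n(NaOH) used = 0.1716 x 0.01000 = 0.001716 mol, which equals the excess n(HClO4).
So n(HClO4) consumed by the sample = 0.008784 - 0.001716 = 0.007068 mol.
n(ZnO) = 0.007068 / 2 = 0.003534 mol.
mass ZnO = 0.003534 x 81.38 = 0.2876 g, so %ZnO = 0.2876/0.3823 x 100 = 75.2%.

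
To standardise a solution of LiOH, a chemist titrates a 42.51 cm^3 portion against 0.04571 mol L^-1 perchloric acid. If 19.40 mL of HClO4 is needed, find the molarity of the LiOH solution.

n(HClO4) delivered = 0.04571 x 0.01940 = 0.0008868 mol.
For a 1:1 reaction, n(LiOH) = 0.0008868 mol.
[LiOH] = 0.0008868 mol / 0.04251 L = 0.0209 M.

0.0209 M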